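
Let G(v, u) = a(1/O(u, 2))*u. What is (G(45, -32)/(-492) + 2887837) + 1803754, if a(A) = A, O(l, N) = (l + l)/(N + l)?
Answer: 769420929/164 ≈ 4.6916e+6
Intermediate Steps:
O(l, N) = 2*l/(N + l) (O(l, N) = (2*l)/(N + l) = 2*l/(N + l))
G(v, u) = 1 + u/2 (G(v, u) = u/((2*u/(2 + u))) = ((2 + u)/(2*u))*u = 1 + u/2)
(G(45, -32)/(-492) + 2887837) + 1803754 = ((1 + (½)*(-32))/(-492) + 2887837) + 1803754 = (-(1 - 16)/492 + 2887837) + 1803754 = (-1/492*(-15) + 2887837) + 1803754 = (5/164 + 2887837) + 1803754 = 473605273/164 + 1803754 = 769420929/164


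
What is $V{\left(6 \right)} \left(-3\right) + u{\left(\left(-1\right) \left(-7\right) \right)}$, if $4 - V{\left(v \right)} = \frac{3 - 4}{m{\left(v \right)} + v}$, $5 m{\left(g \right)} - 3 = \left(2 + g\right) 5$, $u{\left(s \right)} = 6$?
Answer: $- \frac{453}{73} \approx -6.2055$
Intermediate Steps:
$m{\left(g \right)} = \frac{13}{5} + g$ ($m{\left(g \right)} = \frac{3}{5} + \frac{\left(2 + g\right) 5}{5} = \frac{3}{5} + \frac{10 + 5 g}{5} = \frac{3}{5} + \left(2 + g\right) = \frac{13}{5} + g$)
$V{\left(v \right)} = 4 + \frac{1}{\frac{13}{5} + 2 v}$ ($V{\left(v \right)} = 4 - \frac{3 - 4}{\left(\frac{13}{5} + v\right) + v} = 4 - - \frac{1}{\frac{13}{5} + 2 v} = 4 + \frac{1}{\frac{13}{5} + 2 v}$)
$V{\left(6 \right)} \left(-3\right) + u{\left(\left(-1\right) \left(-7\right) \right)} = \frac{57 + 40 \cdot 6}{13 + 10 \cdot 6} \left(-3\right) + 6 = \frac{57 + 240}{13 + 60} \left(-3\right) + 6 = \frac{1}{73} \cdot 297 \left(-3\right) + 6 = \frac{297}{73} \left(-3\right) + 6 = - \frac{891}{73} + 6 = - \frac{453}{73}$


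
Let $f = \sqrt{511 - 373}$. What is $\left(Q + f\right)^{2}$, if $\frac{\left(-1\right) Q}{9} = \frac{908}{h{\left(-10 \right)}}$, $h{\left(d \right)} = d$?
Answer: $\frac{16698846}{25} + \frac{8172 \sqrt{138}}{5} \approx 6.8715 \cdot 10^{5}$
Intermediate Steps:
$f = \sqrt{138} \approx 11.747$
$Q = \frac{4086}{5}$ ($Q = - 9 \frac{908}{-10} = - 9 \cdot 908 \left(- \frac{1}{10}\right) = \left(-9\right) \left(- \frac{454}{5}\right) = \frac{4086}{5} \approx 817.2$)
$\left(Q + f\right)^{2} = \left(\frac{4086}{5} + \sqrt{138}\right)^{2}$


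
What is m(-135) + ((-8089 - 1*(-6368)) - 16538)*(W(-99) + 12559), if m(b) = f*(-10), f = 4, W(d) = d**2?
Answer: -408271280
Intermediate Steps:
m(b) = -40 (m(b) = 4*(-10) = -40)
m(-135) + ((-8089 - 1*(-6368)) - 16538)*(W(-99) + 12559) = -40 + ((-8089 - 1*(-6368)) - 16538)*((-99)**2 + 12559) = -40 + ((-8089 + 6368) - 16538)*(9801 + 12559) = -40 + (-1721 - 16538)*22360 = -40 - 18259*22360 = -40 - 408271240 = -408271280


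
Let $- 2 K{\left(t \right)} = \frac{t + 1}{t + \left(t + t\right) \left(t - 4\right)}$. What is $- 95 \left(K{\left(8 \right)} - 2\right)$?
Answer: $\frac{3135}{16} \approx 195.94$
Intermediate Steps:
$K{\left(t \right)} = - \frac{1 + t}{2 \left(t + 2 t \left(-4 + t\right)\right)}$ ($K{\left(t \right)} = - \frac{\left(t + 1\right) \frac{1}{t + \left(t + t\right) \left(t - 4\right)}}{2} = - \frac{\left(1 + t\right) \frac{1}{t + 2 t \left(-4 + t\right)}}{2} = - \frac{\frac{1}{t + 2 t \left(-4 + t\right)} \left(1 + t\right)}{2} = - \frac{1 + t}{2 \left(t + 2 t \left(-4 + t\right)\right)}$)
$- 95 \left(K{\left(8 \right)} - 2\right) = - 95 \left(\frac{-1 - 8}{2 \cdot 8 \left(-7 + 2 \cdot 8\right)} - 2\right) = - 95 \left(\frac{1}{2} \cdot \frac{1}{8} \frac{1}{-7 + 16} \left(-1 - 8\right) - 2\right) = - 95 \left(\frac{1}{2} \cdot \frac{1}{8} \cdot \frac{1}{9} \left(-9\right) - 2\right) = - 95 \left(- \frac{1}{16} - 2\right) = \left(-95\right) \left(- \frac{33}{16}\right) = \frac{3135}{16}$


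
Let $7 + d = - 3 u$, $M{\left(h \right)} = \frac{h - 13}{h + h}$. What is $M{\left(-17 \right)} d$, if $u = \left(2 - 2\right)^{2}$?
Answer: $- \frac{105}{17} \approx -6.1765$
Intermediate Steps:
$M{\left(h \right)} = \frac{-13 + h}{2 h}$
$u = 0$ ($u = 0^{2} = 0$)
$d = -7$ ($d = -7 - 0 = -7 + 0 = -7$)
$M{\left(-17 \right)} d = \frac{-13 - 17}{2 \left(-17\right)} \left(-7\right) = \frac{1}{2} \left(- \frac{1}{17}\right) \left(-30\right) \left(-7\right) = \frac{15}{17} \left(-7\right) = - \frac{105}{17}$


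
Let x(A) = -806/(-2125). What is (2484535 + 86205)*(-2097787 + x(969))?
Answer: -134821599432836/25 ≈ -5.3929e+12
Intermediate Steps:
x(A) = 806/2125 (x(A) = -806*(-1/2125) = 806/2125)
(2484535 + 86205)*(-2097787 + x(969)) = (2484535 + 86205)*(-2097787 + 806/2125) = 2570740*(-4457796569/2125) = -134821599432836/25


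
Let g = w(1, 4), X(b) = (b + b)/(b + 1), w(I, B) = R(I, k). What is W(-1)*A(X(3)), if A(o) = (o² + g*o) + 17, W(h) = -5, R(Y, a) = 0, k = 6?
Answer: -385/4 ≈ -96.250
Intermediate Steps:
w(I, B) = 0
X(b) = 2*b/(1 + b) (X(b) = (2*b)/(1 + b) = 2*b/(1 + b))
g = 0
A(o) = 17 + o² (A(o) = (o² + 0*o) + 17 = (o² + 0) + 17 = o² + 17 = 17 + o²)
W(-1)*A(X(3)) = -5*(17 + (2*3/(1 + 3))²) = -5*(17 + (2*3/4)²) = -5*(17 + (2*3*(¼))²) = -5*(17 + (3/2)²) = -5*(17 + 9/4) = -5*77/4 = -385/4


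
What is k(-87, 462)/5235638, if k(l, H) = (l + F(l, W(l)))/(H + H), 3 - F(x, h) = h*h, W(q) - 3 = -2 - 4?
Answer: -31/1612576504 ≈ -1.9224e-8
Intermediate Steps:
W(q) = -3 (W(q) = 3 + (-2 - 4) = 3 - 6 = -3)
F(x, h) = 3 - h² (F(x, h) = 3 - h*h = 3 - h²)
k(l, H) = (-6 + l)/(2*H) (k(l, H) = (l + (3 - 1*(-3)²))/(H + H) = (l + (3 - 1*9))/((2*H)) = (l + (3 - 9))*(1/(2*H)) = (l - 6)*(1/(2*H)) = (-6 + l)*(1/(2*H)) = (-6 + l)/(2*H))
k(-87, 462)/5235638 = ((½)*(-6 - 87)/462)/5235638 = ((½)*(1/462)*(-93))*(1/5235638) = -31/308*1/5235638 = -31/1612576504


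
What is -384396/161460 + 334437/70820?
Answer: 89250911/38115324 ≈ 2.3416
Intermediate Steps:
-384396/161460 + 334437/70820 = -384396*1/161460 + 334437*(1/70820) = -32033/13455 + 334437/70820 = 89250911/38115324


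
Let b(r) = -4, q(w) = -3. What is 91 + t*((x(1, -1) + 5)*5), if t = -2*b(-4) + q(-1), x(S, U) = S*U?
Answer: 191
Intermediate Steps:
t = 5 (t = -2*(-4) - 3 = 8 - 3 = 5)
91 + t*((x(1, -1) + 5)*5) = 91 + 5*((1*(-1) + 5)*5) = 91 + 5*((-1 + 5)*5) = 91 + 5*(4*5) = 91 + 5*20 = 91 + 100 = 191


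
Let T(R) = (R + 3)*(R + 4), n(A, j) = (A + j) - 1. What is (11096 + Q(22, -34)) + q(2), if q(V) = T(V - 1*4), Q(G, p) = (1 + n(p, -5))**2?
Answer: 12619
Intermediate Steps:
n(A, j) = -1 + A + j
T(R) = (3 + R)*(4 + R)
Q(G, p) = (-5 + p)**2 (Q(G, p) = (1 + (-1 + p - 5))**2 = (1 + (-6 + p))**2 = (-5 + p)**2)
q(V) = -16 + (-4 + V)**2 + 7*V (q(V) = 12 + (V - 1*4)**2 + 7*(V - 1*4) = 12 + (V - 4)**2 + 7*(V - 4) = 12 + (-4 + V)**2 + 7*(-4 + V) = 12 + (-4 + V)**2 + (-28 + 7*V) = -16 + (-4 + V)**2 + 7*V)
(11096 + Q(22, -34)) + q(2) = (11096 + (5 - 1*(-34))**2) + 2*(-1 + 2) = (11096 + (5 + 34)**2) + 2*1 = (11096 + 39**2) + 2 = (11096 + 1521) + 2 = 12617 + 2 = 12619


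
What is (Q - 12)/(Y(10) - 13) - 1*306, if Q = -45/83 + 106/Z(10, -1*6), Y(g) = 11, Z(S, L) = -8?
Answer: -194621/664 ≈ -293.10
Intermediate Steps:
Q = -4579/332 (Q = -45/83 + 106/(-8) = -45*1/83 + 106*(-1/8) = -45/83 - 53/4 = -4579/332 ≈ -13.792)
(Q - 12)/(Y(10) - 13) - 1*306 = (-4579/332 - 12)/(11 - 13) - 1*306 = -8563/332/(-2) - 306 = -8563/332*(-1/2) - 306 = 8563/664 - 306 = -194621/664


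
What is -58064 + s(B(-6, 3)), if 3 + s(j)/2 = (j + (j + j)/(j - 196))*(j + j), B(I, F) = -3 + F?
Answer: -58070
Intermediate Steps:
s(j) = -6 + 4*j*(j + 2*j/(-196 + j)) (s(j) = -6 + 2*((j + (j + j)/(j - 196))*(j + j)) = -6 + 2*((j + (2*j)/(-196 + j))*(2*j)) = -6 + 2*((j + 2*j/(-196 + j))*(2*j)) = -6 + 2*(2*j*(j + 2*j/(-196 + j))) = -6 + 4*j*(j + 2*j/(-196 + j)))
-58064 + s(B(-6, 3)) = -58064 + 2*(588 - 388*(-3 + 3)² - 3*(-3 + 3) + 2*(-3 + 3)³)/(-196 + (-3 + 3)) = -58064 + 2*(588 - 388*0² - 3*0 + 2*0³)/(-196 + 0) = -58064 + 2*(588 - 388*0 + 0 + 2*0)/(-196) = -58064 + 2*(-1/196)*(588 + 0 + 0 + 0) = -58064 + 2*(-1/196)*588 = -58064 - 6 = -58070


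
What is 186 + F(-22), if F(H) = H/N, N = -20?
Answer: 1871/10 ≈ 187.10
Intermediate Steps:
F(H) = -H/20 (F(H) = H/(-20) = H*(-1/20) = -H/20)
186 + F(-22) = 186 - 1/20*(-22) = 186 + 11/10 = 1871/10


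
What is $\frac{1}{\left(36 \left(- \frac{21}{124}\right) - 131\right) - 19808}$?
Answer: $- \frac{31}{618298} \approx -5.0138 \cdot 10^{-5}$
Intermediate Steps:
$\frac{1}{\left(36 \left(- \frac{21}{124}\right) - 131\right) - 19808} = \frac{1}{\left(- \frac{189}{31} - 131\right) - 19808} = \frac{1}{- \frac{4250}{31} - 19808} = \frac{1}{- \frac{618298}{31}} = - \frac{31}{618298}$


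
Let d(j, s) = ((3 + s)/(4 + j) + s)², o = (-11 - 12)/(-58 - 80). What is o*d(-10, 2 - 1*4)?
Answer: 169/216 ≈ 0.78241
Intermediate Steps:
o = ⅙ (o = -23/(-138) = -23*(-1/138) = ⅙ ≈ 0.16667)
d(j, s) = (s + (3 + s)/(4 + j))² (d(j, s) = ((3 + s)/(4 + j) + s)² = (s + (3 + s)/(4 + j))²)
o*d(-10, 2 - 1*4) = ((3 + 5*(2 - 1*4) - 10*(2 - 1*4))²/(4 - 10)²)/6 = ((3 + 5*(2 - 4) - 10*(2 - 4))²/(-6)²)/6 = ((3 + 5*(-2) - 10*(-2))²/36)/6 = ((3 - 10 + 20)²/36)/6 = ((1/36)*13²)/6 = ((1/36)*169)/6 = (⅙)*(169/36) = 169/216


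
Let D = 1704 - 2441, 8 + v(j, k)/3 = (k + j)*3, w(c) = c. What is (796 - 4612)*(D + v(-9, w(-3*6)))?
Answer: 3831264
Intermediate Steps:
v(j, k) = -24 + 9*j + 9*k (v(j, k) = -24 + 3*((k + j)*3) = -24 + 3*((j + k)*3) = -24 + 3*(3*j + 3*k) = -24 + (9*j + 9*k) = -24 + 9*j + 9*k)
D = -737
(796 - 4612)*(D + v(-9, w(-3*6))) = (796 - 4612)*(-737 + (-24 + 9*(-9) + 9*(-3*6))) = -3816*(-737 + (-24 - 81 + 9*(-18))) = -3816*(-737 + (-24 - 81 - 162)) = -3816*(-737 - 267) = -3816*(-1004) = 3831264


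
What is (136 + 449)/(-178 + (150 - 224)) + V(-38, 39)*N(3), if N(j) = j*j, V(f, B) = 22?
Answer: 5479/28 ≈ 195.68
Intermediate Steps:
N(j) = j²
(136 + 449)/(-178 + (150 - 224)) + V(-38, 39)*N(3) = (136 + 449)/(-178 + (150 - 224)) + 22*3² = 585/(-178 - 74) + 22*9 = 585/(-252) + 198 = 585*(-1/252) + 198 = -65/28 + 198 = 5479/28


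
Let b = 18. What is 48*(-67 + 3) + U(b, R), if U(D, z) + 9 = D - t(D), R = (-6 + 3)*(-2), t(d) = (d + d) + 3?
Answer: -3102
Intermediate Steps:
t(d) = 3 + 2*d (t(d) = 2*d + 3 = 3 + 2*d)
R = 6 (R = -3*(-2) = 6)
U(D, z) = -12 - D (U(D, z) = -9 + (D - (3 + 2*D)) = -9 + (D + (-3 - 2*D)) = -9 + (-3 - D) = -12 - D)
48*(-67 + 3) + U(b, R) = 48*(-67 + 3) + (-12 - 1*18) = 48*(-64) + (-12 - 18) = -3072 - 30 = -3102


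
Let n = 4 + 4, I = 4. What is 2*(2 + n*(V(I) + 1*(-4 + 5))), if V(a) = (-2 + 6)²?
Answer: 276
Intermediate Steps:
V(a) = 16 (V(a) = 4² = 16)
n = 8
2*(2 + n*(V(I) + 1*(-4 + 5))) = 2*(2 + 8*(16 + 1*(-4 + 5))) = 2*(2 + 8*(16 + 1*1)) = 2*(2 + 8*(16 + 1)) = 2*(2 + 8*17) = 2*(2 + 136) = 2*138 = 276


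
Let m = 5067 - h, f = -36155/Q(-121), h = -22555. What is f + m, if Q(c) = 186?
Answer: 5101537/186 ≈ 27428.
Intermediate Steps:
f = -36155/186 ≈ -194.38
m = 27622 (m = 5067 - 1*(-22555) = 5067 + 22555 = 27622)
f + m = -36155/186 + 27622 = 5101537/186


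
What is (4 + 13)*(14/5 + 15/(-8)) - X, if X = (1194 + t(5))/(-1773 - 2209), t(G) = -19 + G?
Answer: 1275939/79640 ≈ 16.021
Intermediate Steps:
X = -590/1991 (X = (1194 + (-19 + 5))/(-1773 - 2209) = (1194 - 14)/(-3982) = 1180*(-1/3982) = -590/1991 ≈ -0.29633)
(4 + 13)*(14/5 + 15/(-8)) - X = (4 + 13)*(14/5 + 15/(-8)) - 1*(-590/1991) = 17*(14*(1/5) + 15*(-1/8)) + 590/1991 = 17*(14/5 - 15/8) + 590/1991 = 17*(37/40) + 590/1991 = 629/40 + 590/1991 = 1275939/79640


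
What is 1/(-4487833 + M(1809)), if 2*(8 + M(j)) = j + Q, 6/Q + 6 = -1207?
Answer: -2426/10885307955 ≈ -2.2287e-7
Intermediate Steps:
Q = -6/1213 (Q = 6/(-6 - 1207) = 6/(-1213) = 6*(-1/1213) = -6/1213 ≈ -0.0049464)
M(j) = -9707/1213 + j/2 (M(j) = -8 + (j - 6/1213)/2 = -8 + (-6/1213 + j)/2 = -8 + (-3/1213 + j/2) = -9707/1213 + j/2)
1/(-4487833 + M(1809)) = 1/(-4487833 + (-9707/1213 + (½)*1809)) = 1/(-4487833 + (-9707/1213 + 1809/2)) = 1/(-4487833 + 2174903/2426) = 1/(-10885307955/2426) = -2426/10885307955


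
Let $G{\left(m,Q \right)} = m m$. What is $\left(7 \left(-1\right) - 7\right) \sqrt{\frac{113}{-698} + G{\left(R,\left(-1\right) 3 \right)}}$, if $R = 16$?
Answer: $- \frac{35 \sqrt{4985814}}{349} \approx -223.93$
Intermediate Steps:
$G{\left(m,Q \right)} = m^{2}$
$\left(7 \left(-1\right) - 7\right) \sqrt{\frac{113}{-698} + G{\left(R,\left(-1\right) 3 \right)}} = \left(7 \left(-1\right) - 7\right) \sqrt{\frac{113}{-698} + 16^{2}} = \left(-7 - 7\right) \sqrt{113 \left(- \frac{1}{698}\right) + 256} = - 14 \sqrt{- \frac{113}{698} + 256} = - 14 \sqrt{\frac{178575}{698}} = - 14 \frac{5 \sqrt{4985814}}{698} = - \frac{35 \sqrt{4985814}}{349}$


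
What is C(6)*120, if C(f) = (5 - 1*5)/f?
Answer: 0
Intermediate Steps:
C(f) = 0 (C(f) = (5 - 5)/f = 0/f = 0)
C(6)*120 = 0*120 = 0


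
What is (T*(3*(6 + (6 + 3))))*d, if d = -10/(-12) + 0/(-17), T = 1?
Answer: 75/2 ≈ 37.500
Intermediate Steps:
d = 5/6 (d = -10*(-1/12) + 0*(-1/17) = 5/6 + 0 = 5/6 ≈ 0.83333)
(T*(3*(6 + (6 + 3))))*d = (1*(3*(6 + (6 + 3))))*(5/6) = (1*(3*(6 + 9)))*(5/6) = (1*(3*15))*(5/6) = (1*45)*(5/6) = 45*(5/6) = 75/2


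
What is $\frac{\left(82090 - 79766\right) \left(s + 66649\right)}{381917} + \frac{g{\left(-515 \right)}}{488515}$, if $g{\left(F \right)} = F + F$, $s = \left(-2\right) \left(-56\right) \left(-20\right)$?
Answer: $\frac{14624742997846}{37314436651} \approx 391.93$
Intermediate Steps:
$s = -2240$ ($s = 112 \left(-20\right) = -2240$)
$g{\left(F \right)} = 2 F$
$\frac{\left(82090 - 79766\right) \left(s + 66649\right)}{381917} + \frac{g{\left(-515 \right)}}{488515} = \frac{\left(82090 - 79766\right) \left(-2240 + 66649\right)}{381917} + \frac{2 \left(-515\right)}{488515} = 2324 \cdot 64409 \cdot \frac{1}{381917} - \frac{206}{97703} = 149686516 \cdot \frac{1}{381917} - \frac{206}{97703} = \frac{149686516}{381917} - \frac{206}{97703} = \frac{14624742997846}{37314436651}$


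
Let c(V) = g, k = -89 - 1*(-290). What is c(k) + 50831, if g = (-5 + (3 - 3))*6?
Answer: 50801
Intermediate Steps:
g = -30 (g = (-5 + 0)*6 = -5*6 = -30)
k = 201 (k = -89 + 290 = 201)
c(V) = -30
c(k) + 50831 = -30 + 50831 = 50801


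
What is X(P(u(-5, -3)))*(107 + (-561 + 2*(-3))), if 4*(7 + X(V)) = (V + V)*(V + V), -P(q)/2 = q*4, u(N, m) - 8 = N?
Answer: -261740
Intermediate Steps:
u(N, m) = 8 + N
P(q) = -8*q (P(q) = -2*q*4 = -8*q)
X(V) = -7 + V**2 (X(V) = -7 + ((V + V)*(V + V))/4 = -7 + ((2*V)*(2*V))/4 = -7 + (4*V**2)/4 = -7 + V**2)
X(P(u(-5, -3)))*(107 + (-561 + 2*(-3))) = (-7 + (-8*(8 - 5))**2)*(107 + (-561 + 2*(-3))) = (-7 + (-8*3)**2)*(107 + (-561 - 6)) = (-7 + (-24)**2)*(107 - 567) = (-7 + 576)*(-460) = 569*(-460) = -261740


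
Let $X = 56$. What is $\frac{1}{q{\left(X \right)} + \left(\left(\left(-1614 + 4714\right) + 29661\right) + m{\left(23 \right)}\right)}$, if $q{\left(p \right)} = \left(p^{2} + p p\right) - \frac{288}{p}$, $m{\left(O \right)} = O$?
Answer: $\frac{7}{273356} \approx 2.5608 \cdot 10^{-5}$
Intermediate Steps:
$q{\left(p \right)} = - \frac{288}{p} + 2 p^{2}$ ($q{\left(p \right)} = \left(p^{2} + p^{2}\right) - \frac{288}{p} = 2 p^{2} - \frac{288}{p} = - \frac{288}{p} + 2 p^{2}$)
$\frac{1}{q{\left(X \right)} + \left(\left(\left(-1614 + 4714\right) + 29661\right) + m{\left(23 \right)}\right)} = \frac{1}{\frac{2 \left(-144 + 56^{3}\right)}{56} + \left(\left(\left(-1614 + 4714\right) + 29661\right) + 23\right)} = \frac{1}{2 \cdot \frac{1}{56} \left(-144 + 175616\right) + \left(\left(3100 + 29661\right) + 23\right)} = \frac{1}{2 \cdot \frac{1}{56} \cdot 175472 + \left(32761 + 23\right)} = \frac{1}{\frac{43868}{7} + 32784} = \frac{1}{\frac{273356}{7}} = \frac{7}{273356}$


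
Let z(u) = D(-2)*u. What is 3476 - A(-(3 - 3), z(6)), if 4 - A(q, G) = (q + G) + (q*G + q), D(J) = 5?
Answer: 3502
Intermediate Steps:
z(u) = 5*u
A(q, G) = 4 - G - 2*q - G*q (A(q, G) = 4 - ((q + G) + (q*G + q)) = 4 - ((G + q) + (G*q + q)) = 4 - ((G + q) + (q + G*q)) = 4 - (G + 2*q + G*q) = 4 + (-G - 2*q - G*q) = 4 - G - 2*q - G*q)
3476 - A(-(3 - 3), z(6)) = 3476 - (4 - 5*6 - (-2)*(3 - 3) - 5*6*(-(3 - 3))) = 3476 - (4 - 1*30 - (-2)*0 - 1*30*(-1*0)) = 3476 - (4 - 30 - 2*0 - 1*30*0) = 3476 - (4 - 30 + 0 + 0) = 3476 - 1*(-26) = 3476 + 26 = 3502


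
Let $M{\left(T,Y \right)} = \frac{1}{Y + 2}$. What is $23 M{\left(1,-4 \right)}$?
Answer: $- \frac{23}{2} \approx -11.5$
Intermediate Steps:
$M{\left(T,Y \right)} = \frac{1}{2 + Y}$
$23 M{\left(1,-4 \right)} = \frac{23}{2 - 4} = \frac{23}{-2} = 23 \left(- \frac{1}{2}\right) = - \frac{23}{2}$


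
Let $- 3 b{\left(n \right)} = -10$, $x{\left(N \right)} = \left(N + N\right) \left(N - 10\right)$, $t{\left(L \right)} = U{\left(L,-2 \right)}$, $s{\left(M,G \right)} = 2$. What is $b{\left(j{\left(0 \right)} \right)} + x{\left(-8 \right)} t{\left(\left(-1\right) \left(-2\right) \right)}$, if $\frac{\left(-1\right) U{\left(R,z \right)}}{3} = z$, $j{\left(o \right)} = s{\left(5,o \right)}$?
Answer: $\frac{5194}{3} \approx 1731.3$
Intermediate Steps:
$j{\left(o \right)} = 2$
$U{\left(R,z \right)} = - 3 z$
$t{\left(L \right)} = 6$ ($t{\left(L \right)} = \left(-3\right) \left(-2\right) = 6$)
$x{\left(N \right)} = 2 N \left(-10 + N\right)$
$b{\left(n \right)} = \frac{10}{3}$ ($b{\left(n \right)} = \left(- \frac{1}{3}\right) \left(-10\right) = \frac{10}{3}$)
$b{\left(j{\left(0 \right)} \right)} + x{\left(-8 \right)} t{\left(\left(-1\right) \left(-2\right) \right)} = \frac{10}{3} + 2 \left(-8\right) \left(-10 - 8\right) 6 = \frac{10}{3} + 2 \left(-8\right) \left(-18\right) 6 = \frac{10}{3} + 288 \cdot 6 = \frac{10}{3} + 1728 = \frac{5194}{3}$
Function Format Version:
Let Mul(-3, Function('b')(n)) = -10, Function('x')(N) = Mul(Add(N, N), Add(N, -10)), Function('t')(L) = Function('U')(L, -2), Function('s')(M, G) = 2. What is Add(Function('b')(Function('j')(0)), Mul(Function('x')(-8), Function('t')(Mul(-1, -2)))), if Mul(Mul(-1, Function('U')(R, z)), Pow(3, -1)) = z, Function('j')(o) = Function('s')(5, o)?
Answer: Rational(5194, 3) ≈ 1731.3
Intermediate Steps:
Function('j')(o) = 2
Function('U')(R, z) = Mul(-3, z)
Function('t')(L) = 6 (Function('t')(L) = Mul(-3, -2) = 6)
Function('x')(N) = Mul(2, N, Add(-10, N)) (Function('x')(N) = Mul(Mul(2, N), Add(-10, N)) = Mul(2, N, Add(-10, N)))
Function('b')(n) = Rational(10, 3) (Function('b')(n) = Mul(Rational(-1, 3), -10) = Rational(10, 3))
Add(Function('b')(Function('j')(0)), Mul(Function('x')(-8), Function('t')(Mul(-1, -2)))) = Add(Rational(10, 3), Mul(Mul(2, -8, Add(-10, -8)), 6)) = Add(Rational(10, 3), Mul(Mul(2, -8, -18), 6)) = Add(Rational(10, 3), Mul(288, 6)) = Add(Rational(10, 3), 1728) = Rational(5194, 3)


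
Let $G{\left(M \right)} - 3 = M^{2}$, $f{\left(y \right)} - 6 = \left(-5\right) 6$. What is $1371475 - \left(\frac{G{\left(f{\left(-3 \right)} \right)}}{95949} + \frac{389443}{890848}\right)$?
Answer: $\frac{5582291647168181}{4070284512} \approx 1.3715 \cdot 10^{6}$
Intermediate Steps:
$f{\left(y \right)} = -24$ ($f{\left(y \right)} = 6 - 30 = -24$)
$G{\left(M \right)} = 3 + M^{2}$
$1371475 - \left(\frac{G{\left(f{\left(-3 \right)} \right)}}{95949} + \frac{389443}{890848}\right) = 1371475 - \left(\frac{3 + \left(-24\right)^{2}}{95949} + \frac{389443}{890848}\right) = 1371475 - \left(\left(3 + 576\right) \frac{1}{95949} + 389443 \cdot \frac{1}{890848}\right) = 1371475 - \left(579 \cdot \frac{1}{95949} + \frac{389443}{890848}\right) = 1371475 - \left(\frac{193}{31983} + \frac{389443}{890848}\right) = 1371475 - \frac{1803927019}{4070284512} = \frac{5582291647168181}{4070284512}$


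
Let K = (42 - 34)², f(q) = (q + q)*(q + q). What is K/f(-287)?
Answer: 16/82369 ≈ 0.00019425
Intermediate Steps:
f(q) = 4*q² (f(q) = (2*q)*(2*q) = 4*q²)
K = 64 (K = 8² = 64)
K/f(-287) = 64/((4*(-287)²)) = 64/((4*82369)) = 64/329476 = 64*(1/329476) = 16/82369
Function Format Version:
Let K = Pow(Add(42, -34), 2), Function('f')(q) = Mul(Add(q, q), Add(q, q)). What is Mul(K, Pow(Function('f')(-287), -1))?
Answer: Rational(16, 82369) ≈ 0.00019425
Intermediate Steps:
Function('f')(q) = Mul(4, Pow(q, 2)) (Function('f')(q) = Mul(Mul(2, q), Mul(2, q)) = Mul(4, Pow(q, 2)))
K = 64 (K = Pow(8, 2) = 64)
Mul(K, Pow(Function('f')(-287), -1)) = Mul(64, Pow(Mul(4, Pow(-287, 2)), -1)) = Mul(64, Pow(Mul(4, 82369), -1)) = Mul(64, Pow(329476, -1)) = Mul(64, Rational(1, 329476)) = Rational(16, 82369)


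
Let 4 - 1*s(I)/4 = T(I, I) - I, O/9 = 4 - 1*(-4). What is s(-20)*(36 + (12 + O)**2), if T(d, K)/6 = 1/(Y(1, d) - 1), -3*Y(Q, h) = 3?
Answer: -368784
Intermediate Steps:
O = 72 (O = 9*(4 - 1*(-4)) = 9*(4 + 4) = 9*8 = 72)
Y(Q, h) = -1 (Y(Q, h) = -1/3*3 = -1)
T(d, K) = -3 (T(d, K) = 6/(-1 - 1) = 6/(-2) = 6*(-1/2) = -3)
s(I) = 28 + 4*I (s(I) = 16 - 4*(-3 - I) = 16 + (12 + 4*I) = 28 + 4*I)
s(-20)*(36 + (12 + O)**2) = (28 + 4*(-20))*(36 + (12 + 72)**2) = (28 - 80)*(36 + 84**2) = -52*(36 + 7056) = -52*7092 = -368784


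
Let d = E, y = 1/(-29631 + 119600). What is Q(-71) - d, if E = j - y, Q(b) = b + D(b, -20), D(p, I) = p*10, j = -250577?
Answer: 22473896325/89969 ≈ 2.4980e+5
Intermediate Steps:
D(p, I) = 10*p
y = 1/89969 ≈ 1.1115e-5
Q(b) = 11*b (Q(b) = b + 10*b = 11*b)
E = -22544162114/89969 (E = -250577 - 1*1/89969 = -250577 - 1/89969 = -22544162114/89969 ≈ -2.5058e+5)
d = -22544162114/89969 ≈ -2.5058e+5
Q(-71) - d = 11*(-71) - 1*(-22544162114/89969) = -781 + 22544162114/89969 = 22473896325/89969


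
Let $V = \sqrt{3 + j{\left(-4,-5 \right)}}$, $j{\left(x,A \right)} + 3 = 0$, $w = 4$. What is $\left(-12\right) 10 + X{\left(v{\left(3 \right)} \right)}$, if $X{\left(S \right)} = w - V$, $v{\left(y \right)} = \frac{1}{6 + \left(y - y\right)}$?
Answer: $-116$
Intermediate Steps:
$j{\left(x,A \right)} = -3$ ($j{\left(x,A \right)} = -3 + 0 = -3$)
$v{\left(y \right)} = \frac{1}{6}$ ($v{\left(y \right)} = \frac{1}{6 + 0} = \frac{1}{6}$)
$V = 0$ ($V = \sqrt{3 - 3} = \sqrt{0} = 0$)
$X{\left(S \right)} = 4$ ($X{\left(S \right)} = 4 - 0 = 4 + 0 = 4$)
$\left(-12\right) 10 + X{\left(v{\left(3 \right)} \right)} = \left(-12\right) 10 + 4 = -120 + 4 = -116$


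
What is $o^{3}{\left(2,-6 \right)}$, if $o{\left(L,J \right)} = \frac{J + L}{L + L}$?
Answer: $-1$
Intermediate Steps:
$o{\left(L,J \right)} = \frac{J + L}{2 L}$
$o^{3}{\left(2,-6 \right)} = \left(\frac{-6 + 2}{2 \cdot 2}\right)^{3} = \left(\frac{1}{2} \cdot \frac{1}{2} \left(-4\right)\right)^{3} = \left(-1\right)^{3} = -1$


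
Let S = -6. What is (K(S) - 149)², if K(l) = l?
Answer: 24025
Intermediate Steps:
(K(S) - 149)² = (-6 - 149)² = (-155)² = 24025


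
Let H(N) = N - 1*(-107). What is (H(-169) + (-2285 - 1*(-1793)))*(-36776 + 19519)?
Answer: 9560378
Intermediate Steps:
H(N) = 107 + N (H(N) = N + 107 = 107 + N)
(H(-169) + (-2285 - 1*(-1793)))*(-36776 + 19519) = ((107 - 169) + (-2285 - 1*(-1793)))*(-36776 + 19519) = (-62 + (-2285 + 1793))*(-17257) = (-62 - 492)*(-17257) = -554*(-17257) = 9560378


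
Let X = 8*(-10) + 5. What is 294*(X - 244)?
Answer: -93786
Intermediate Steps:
X = -75 (X = -80 + 5 = -75)
294*(X - 244) = 294*(-75 - 244) = 294*(-319) = -93786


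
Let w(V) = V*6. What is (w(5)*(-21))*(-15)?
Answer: 9450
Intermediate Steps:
w(V) = 6*V
(w(5)*(-21))*(-15) = ((6*5)*(-21))*(-15) = (30*(-21))*(-15) = -630*(-15) = 9450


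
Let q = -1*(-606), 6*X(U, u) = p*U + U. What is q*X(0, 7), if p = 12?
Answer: 0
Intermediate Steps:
X(U, u) = 13*U/6 (X(U, u) = (12*U + U)/6 = (13*U)/6 = 13*U/6)
q = 606
q*X(0, 7) = 606*((13/6)*0) = 606*0 = 0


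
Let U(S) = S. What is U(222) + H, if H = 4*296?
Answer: 1406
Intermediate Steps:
H = 1184
U(222) + H = 222 + 1184 = 1406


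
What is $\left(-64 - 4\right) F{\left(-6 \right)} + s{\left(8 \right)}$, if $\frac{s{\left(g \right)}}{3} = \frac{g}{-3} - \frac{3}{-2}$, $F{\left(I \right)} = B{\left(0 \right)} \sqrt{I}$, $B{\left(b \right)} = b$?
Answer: $- \frac{7}{2} \approx -3.5$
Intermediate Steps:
$F{\left(I \right)} = 0$ ($F{\left(I \right)} = 0 \sqrt{I} = 0$)
$s{\left(g \right)} = \frac{9}{2} - g$ ($s{\left(g \right)} = 3 \left(\frac{g}{-3} - \frac{3}{-2}\right) = 3 \left(g \left(- \frac{1}{3}\right) - - \frac{3}{2}\right) = 3 \left(- \frac{g}{3} + \frac{3}{2}\right) = 3 \left(\frac{3}{2} - \frac{g}{3}\right) = \frac{9}{2} - g$)
$\left(-64 - 4\right) F{\left(-6 \right)} + s{\left(8 \right)} = \left(-64 - 4\right) 0 + \left(\frac{9}{2} - 8\right) = \left(-68\right) 0 + \left(\frac{9}{2} - 8\right) = 0 - \frac{7}{2} = - \frac{7}{2}$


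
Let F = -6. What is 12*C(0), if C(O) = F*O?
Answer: 0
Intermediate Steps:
C(O) = -6*O
12*C(0) = 12*(-6*0) = 12*0 = 0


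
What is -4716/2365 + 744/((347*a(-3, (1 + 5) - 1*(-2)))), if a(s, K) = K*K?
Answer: -12871671/6565240 ≈ -1.9606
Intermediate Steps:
a(s, K) = K**2
-4716/2365 + 744/((347*a(-3, (1 + 5) - 1*(-2)))) = -4716/2365 + 744/((347*((1 + 5) - 1*(-2))**2)) = -4716*1/2365 + 744/((347*(6 + 2)**2)) = -4716/2365 + 744/((347*8**2)) = -4716/2365 + 744/((347*64)) = -4716/2365 + 744/22208 = -4716/2365 + 744*(1/22208) = -4716/2365 + 93/2776 = -12871671/6565240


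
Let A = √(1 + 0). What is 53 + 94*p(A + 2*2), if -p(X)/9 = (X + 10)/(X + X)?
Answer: -1216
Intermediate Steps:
A = 1 (A = √1 = 1)
p(X) = -9*(10 + X)/(2*X) (p(X) = -9*(X + 10)/(X + X) = -9*(10 + X)/(2*X))
53 + 94*p(A + 2*2) = 53 + 94*(-9/2 - 45/(1 + 2*2)) = 53 + 94*(-9/2 - 45/(1 + 4)) = 53 + 94*(-9/2 - 45/5) = 53 + 94*(-9/2 - 45*⅕) = 53 + 94*(-9/2 - 9) = 53 + 94*(-27/2) = 53 - 1269 = -1216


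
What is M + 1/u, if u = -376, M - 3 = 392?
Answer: 148519/376 ≈ 395.00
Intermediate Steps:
M = 395 (M = 3 + 392 = 395)
M + 1/u = 395 + 1/(-376) = 395 - 1/376 = 148519/376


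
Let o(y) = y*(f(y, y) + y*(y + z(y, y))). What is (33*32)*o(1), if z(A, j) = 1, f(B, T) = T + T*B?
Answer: 4224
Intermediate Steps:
f(B, T) = T + B*T
o(y) = 2*y²*(1 + y) (o(y) = y*(y*(1 + y) + y*(y + 1)) = y*(y*(1 + y) + y*(1 + y)) = y*(2*y*(1 + y)) = 2*y²*(1 + y))
(33*32)*o(1) = (33*32)*(2*1²*(1 + 1)) = 1056*(2*1*2) = 1056*4 = 4224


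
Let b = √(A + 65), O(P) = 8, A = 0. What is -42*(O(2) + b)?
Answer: -336 - 42*√65 ≈ -674.62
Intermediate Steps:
b = √65 (b = √(0 + 65) = √65 ≈ 8.0623)
-42*(O(2) + b) = -42*(8 + √65) = -336 - 42*√65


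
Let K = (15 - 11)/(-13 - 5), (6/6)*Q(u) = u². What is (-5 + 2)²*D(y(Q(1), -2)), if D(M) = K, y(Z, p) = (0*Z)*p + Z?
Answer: -2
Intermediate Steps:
Q(u) = u²
y(Z, p) = Z (y(Z, p) = 0*p + Z = 0 + Z = Z)
K = -2/9 (K = 4/(-18) = 4*(-1/18) = -2/9 ≈ -0.22222)
D(M) = -2/9
(-5 + 2)²*D(y(Q(1), -2)) = (-5 + 2)²*(-2/9) = (-3)²*(-2/9) = 9*(-2/9) = -2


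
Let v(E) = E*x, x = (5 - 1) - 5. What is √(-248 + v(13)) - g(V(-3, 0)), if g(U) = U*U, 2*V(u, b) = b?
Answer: 3*I*√29 ≈ 16.155*I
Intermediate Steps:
x = -1 (x = 4 - 5 = -1)
V(u, b) = b/2
g(U) = U²
v(E) = -E (v(E) = E*(-1) = -E)
√(-248 + v(13)) - g(V(-3, 0)) = √(-248 - 1*13) - ((½)*0)² = √(-248 - 13) - 1*0² = √(-261) - 1*0 = 3*I*√29 + 0 = 3*I*√29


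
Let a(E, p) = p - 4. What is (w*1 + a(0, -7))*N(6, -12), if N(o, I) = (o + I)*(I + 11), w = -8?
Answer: -114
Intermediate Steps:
N(o, I) = (11 + I)*(I + o) (N(o, I) = (I + o)*(11 + I) = (11 + I)*(I + o))
a(E, p) = -4 + p
(w*1 + a(0, -7))*N(6, -12) = (-8*1 + (-4 - 7))*((-12)**2 + 11*(-12) + 11*6 - 12*6) = (-8 - 11)*(144 - 132 + 66 - 72) = -19*6 = -114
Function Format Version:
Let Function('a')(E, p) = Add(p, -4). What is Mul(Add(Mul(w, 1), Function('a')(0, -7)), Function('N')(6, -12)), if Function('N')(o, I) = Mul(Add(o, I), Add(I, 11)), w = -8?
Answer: -114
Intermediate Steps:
Function('N')(o, I) = Mul(Add(11, I), Add(I, o)) (Function('N')(o, I) = Mul(Add(I, o), Add(11, I)) = Mul(Add(11, I), Add(I, o)))
Function('a')(E, p) = Add(-4, p)
Mul(Add(Mul(w, 1), Function('a')(0, -7)), Function('N')(6, -12)) = Mul(Add(Mul(-8, 1), Add(-4, -7)), Add(Pow(-12, 2), Mul(11, -12), Mul(11, 6), Mul(-12, 6))) = Mul(Add(-8, -11), Add(144, -132, 66, -72)) = Mul(-19, 6) = -114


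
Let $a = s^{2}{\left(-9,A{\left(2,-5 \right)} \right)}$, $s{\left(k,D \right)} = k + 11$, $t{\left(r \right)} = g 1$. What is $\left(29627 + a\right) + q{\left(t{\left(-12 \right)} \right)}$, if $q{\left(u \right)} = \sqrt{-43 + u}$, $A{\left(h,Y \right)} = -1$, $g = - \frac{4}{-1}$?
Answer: $29631 + i \sqrt{39} \approx 29631.0 + 6.245 i$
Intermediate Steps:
$g = 4$ ($g = \left(-4\right) \left(-1\right) = 4$)
$t{\left(r \right)} = 4$ ($t{\left(r \right)} = 4 \cdot 1 = 4$)
$s{\left(k,D \right)} = 11 + k$
$a = 4$ ($a = \left(11 - 9\right)^{2} = 2^{2} = 4$)
$\left(29627 + a\right) + q{\left(t{\left(-12 \right)} \right)} = \left(29627 + 4\right) + \sqrt{-43 + 4} = 29631 + \sqrt{-39} = 29631 + i \sqrt{39}$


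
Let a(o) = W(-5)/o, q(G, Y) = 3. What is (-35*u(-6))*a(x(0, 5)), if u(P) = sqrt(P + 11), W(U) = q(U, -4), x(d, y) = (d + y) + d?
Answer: -21*sqrt(5) ≈ -46.957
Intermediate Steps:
x(d, y) = y + 2*d
W(U) = 3
a(o) = 3/o
u(P) = sqrt(11 + P)
(-35*u(-6))*a(x(0, 5)) = (-35*sqrt(11 - 6))*(3/(5 + 2*0)) = (-35*sqrt(5))*(3/(5 + 0)) = (-35*sqrt(5))*(3/5) = (-35*sqrt(5))*(3*(1/5)) = -35*sqrt(5)*(3/5) = -21*sqrt(5)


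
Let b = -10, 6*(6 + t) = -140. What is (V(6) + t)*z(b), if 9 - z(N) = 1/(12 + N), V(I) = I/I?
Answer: -1445/6 ≈ -240.83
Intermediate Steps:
V(I) = 1
t = -88/3 (t = -6 + (⅙)*(-140) = -6 - 70/3 = -88/3 ≈ -29.333)
z(N) = 9 - 1/(12 + N)
(V(6) + t)*z(b) = (1 - 88/3)*((107 + 9*(-10))/(12 - 10)) = -85*(107 - 90)/(3*2) = -85*17/6 = -85/3*17/2 = -1445/6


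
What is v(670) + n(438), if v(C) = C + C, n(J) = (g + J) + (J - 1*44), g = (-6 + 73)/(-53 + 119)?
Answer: 143419/66 ≈ 2173.0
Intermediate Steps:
g = 67/66 ≈ 1.0152
n(J) = -2837/66 + 2*J (n(J) = (67/66 + J) + (J - 1*44) = (67/66 + J) + (J - 44) = (67/66 + J) + (-44 + J) = -2837/66 + 2*J)
v(C) = 2*C
v(670) + n(438) = 2*670 + (-2837/66 + 2*438) = 1340 + (-2837/66 + 876) = 1340 + 54979/66 = 143419/66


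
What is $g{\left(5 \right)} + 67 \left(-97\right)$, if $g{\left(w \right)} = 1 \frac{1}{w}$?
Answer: $- \frac{32494}{5} \approx -6498.8$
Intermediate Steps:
$g{\left(w \right)} = \frac{1}{w}$
$g{\left(5 \right)} + 67 \left(-97\right) = \frac{1}{5} + 67 \left(-97\right) = \frac{1}{5} - 6499 = - \frac{32494}{5}$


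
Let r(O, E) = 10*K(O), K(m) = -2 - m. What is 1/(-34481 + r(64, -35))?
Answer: -1/35141 ≈ -2.8457e-5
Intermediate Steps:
r(O, E) = -20 - 10*O (r(O, E) = 10*(-2 - O) = -20 - 10*O)
1/(-34481 + r(64, -35)) = 1/(-34481 + (-20 - 10*64)) = 1/(-34481 + (-20 - 640)) = 1/(-34481 - 660) = 1/(-35141) = -1/35141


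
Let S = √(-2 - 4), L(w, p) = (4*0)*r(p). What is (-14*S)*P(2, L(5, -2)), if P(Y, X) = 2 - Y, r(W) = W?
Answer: 0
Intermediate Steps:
L(w, p) = 0 (L(w, p) = (4*0)*p = 0*p = 0)
S = I*√6 (S = √(-6) = I*√6 ≈ 2.4495*I)
(-14*S)*P(2, L(5, -2)) = (-14*I*√6)*(2 - 1*2) = (-14*I*√6)*(2 - 2) = -14*I*√6*0 = 0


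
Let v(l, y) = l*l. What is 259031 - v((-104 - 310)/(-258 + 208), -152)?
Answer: 161851526/625 ≈ 2.5896e+5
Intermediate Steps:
v(l, y) = l²
259031 - v((-104 - 310)/(-258 + 208), -152) = 259031 - ((-104 - 310)/(-258 + 208))² = 259031 - (-414/(-50))² = 259031 - (-414*(-1/50))² = 259031 - (207/25)² = 259031 - 1*42849/625 = 259031 - 42849/625 = 161851526/625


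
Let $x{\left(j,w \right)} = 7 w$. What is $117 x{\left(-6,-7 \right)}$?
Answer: $-5733$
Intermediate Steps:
$117 x{\left(-6,-7 \right)} = 117 \cdot 7 \left(-7\right) = 117 \left(-49\right) = -5733$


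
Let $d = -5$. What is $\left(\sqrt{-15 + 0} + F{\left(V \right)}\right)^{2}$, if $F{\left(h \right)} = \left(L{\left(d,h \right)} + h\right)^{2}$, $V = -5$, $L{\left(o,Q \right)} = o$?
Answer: $\left(100 + i \sqrt{15}\right)^{2} \approx 9985.0 + 774.6 i$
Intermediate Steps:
$F{\left(h \right)} = \left(-5 + h\right)^{2}$
$\left(\sqrt{-15 + 0} + F{\left(V \right)}\right)^{2} = \left(\sqrt{-15 + 0} + \left(-5 - 5\right)^{2}\right)^{2} = \left(\sqrt{-15} + \left(-10\right)^{2}\right)^{2} = \left(i \sqrt{15} + 100\right)^{2} = \left(100 + i \sqrt{15}\right)^{2}$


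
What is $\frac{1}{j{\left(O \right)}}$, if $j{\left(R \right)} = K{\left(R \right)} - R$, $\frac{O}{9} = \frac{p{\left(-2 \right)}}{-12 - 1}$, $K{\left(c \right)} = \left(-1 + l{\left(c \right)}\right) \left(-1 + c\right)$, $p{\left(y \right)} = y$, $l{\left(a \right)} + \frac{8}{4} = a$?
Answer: $- \frac{169}{339} \approx -0.49853$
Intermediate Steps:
$l{\left(a \right)} = -2 + a$
$K{\left(c \right)} = \left(-1 + c\right) \left(-3 + c\right)$ ($K{\left(c \right)} = \left(-1 + \left(-2 + c\right)\right) \left(-1 + c\right) = \left(-3 + c\right) \left(-1 + c\right) = \left(-1 + c\right) \left(-3 + c\right)$)
$O = \frac{18}{13}$ ($O = 9 \left(- \frac{2}{-12 - 1}\right) = 9 \left(- \frac{2}{-13}\right) = 9 \left(\left(-2\right) \left(- \frac{1}{13}\right)\right) = 9 \cdot \frac{2}{13} = \frac{18}{13} \approx 1.3846$)
$j{\left(R \right)} = 3 + R^{2} - 5 R$ ($j{\left(R \right)} = \left(3 + R^{2} - 4 R\right) - R = 3 + R^{2} - 5 R$)
$\frac{1}{j{\left(O \right)}} = \frac{1}{3 + \left(\frac{18}{13}\right)^{2} - \frac{90}{13}} = \frac{1}{3 + \frac{324}{169} - \frac{90}{13}} = \frac{1}{- \frac{339}{169}} = - \frac{169}{339}$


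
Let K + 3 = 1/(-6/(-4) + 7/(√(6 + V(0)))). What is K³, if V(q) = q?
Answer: -13141359/357911 + 2257626*√6/357911 ≈ -21.266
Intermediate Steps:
K = -3 + 1/(3/2 + 7*√6/6) (K = -3 + 1/(-6/(-4) + 7/(√(6 + 0))) = -3 + 1/(-6*(-¼) + 7/(√6)) = -3 + 1/(3/2 + 7*(√6/6)) = -3 + 1/(3/2 + 7*√6/6) ≈ -2.7705)
K³ = (-231/71 + 14*√6/71)³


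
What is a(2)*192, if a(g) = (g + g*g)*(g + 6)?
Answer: 9216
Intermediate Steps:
a(g) = (6 + g)*(g + g**2) (a(g) = (g + g**2)*(6 + g) = (6 + g)*(g + g**2))
a(2)*192 = (2*(6 + 2**2 + 7*2))*192 = (2*(6 + 4 + 14))*192 = (2*24)*192 = 48*192 = 9216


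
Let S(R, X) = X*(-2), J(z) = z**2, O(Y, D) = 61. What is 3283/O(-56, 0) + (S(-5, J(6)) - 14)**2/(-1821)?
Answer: 5527187/111081 ≈ 49.758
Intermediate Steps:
S(R, X) = -2*X
3283/O(-56, 0) + (S(-5, J(6)) - 14)**2/(-1821) = 3283/61 + (-2*6**2 - 14)**2/(-1821) = 3283*(1/61) + (-2*36 - 14)**2*(-1/1821) = 3283/61 + (-72 - 14)**2*(-1/1821) = 3283/61 + (-86)**2*(-1/1821) = 3283/61 + 7396*(-1/1821) = 3283/61 - 7396/1821 = 5527187/111081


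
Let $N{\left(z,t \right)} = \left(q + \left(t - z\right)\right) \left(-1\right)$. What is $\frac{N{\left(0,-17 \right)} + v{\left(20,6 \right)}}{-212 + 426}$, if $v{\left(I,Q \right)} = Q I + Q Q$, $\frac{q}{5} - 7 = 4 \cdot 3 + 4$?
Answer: $\frac{29}{107} \approx 0.27103$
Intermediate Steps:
$q = 115$ ($q = 35 + 5 \left(4 \cdot 3 + 4\right) = 35 + 5 \left(12 + 4\right) = 35 + 5 \cdot 16 = 35 + 80 = 115$)
$N{\left(z,t \right)} = -115 + z - t$ ($N{\left(z,t \right)} = \left(115 + \left(t - z\right)\right) \left(-1\right) = \left(115 + t - z\right) \left(-1\right) = -115 + z - t$)
$v{\left(I,Q \right)} = Q^{2} + I Q$ ($v{\left(I,Q \right)} = I Q + Q^{2} = Q^{2} + I Q$)
$\frac{N{\left(0,-17 \right)} + v{\left(20,6 \right)}}{-212 + 426} = \frac{\left(-115 + 0 - -17\right) + 6 \left(20 + 6\right)}{-212 + 426} = \frac{\left(-115 + 0 + 17\right) + 6 \cdot 26}{214} = \left(-98 + 156\right) \frac{1}{214} = 58 \cdot \frac{1}{214} = \frac{29}{107}$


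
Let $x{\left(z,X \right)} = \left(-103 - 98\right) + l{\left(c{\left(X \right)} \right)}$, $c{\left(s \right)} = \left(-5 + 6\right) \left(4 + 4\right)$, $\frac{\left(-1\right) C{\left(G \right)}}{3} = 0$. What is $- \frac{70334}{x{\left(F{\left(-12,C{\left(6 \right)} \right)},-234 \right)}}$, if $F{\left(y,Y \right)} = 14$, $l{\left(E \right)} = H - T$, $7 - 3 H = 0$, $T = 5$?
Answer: $\frac{211002}{611} \approx 345.34$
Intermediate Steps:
$C{\left(G \right)} = 0$ ($C{\left(G \right)} = \left(-3\right) 0 = 0$)
$H = \frac{7}{3}$ ($H = \frac{7}{3} - 0 = \frac{7}{3} + 0 = \frac{7}{3} \approx 2.3333$)
$c{\left(s \right)} = 8$ ($c{\left(s \right)} = 1 \cdot 8 = 8$)
$l{\left(E \right)} = - \frac{8}{3}$ ($l{\left(E \right)} = \frac{7}{3} - 5 = - \frac{8}{3}$)
$x{\left(z,X \right)} = - \frac{611}{3}$ ($x{\left(z,X \right)} = \left(-103 - 98\right) - \frac{8}{3} = -201 - \frac{8}{3} = - \frac{611}{3}$)
$- \frac{70334}{x{\left(F{\left(-12,C{\left(6 \right)} \right)},-234 \right)}} = - \frac{70334}{- \frac{611}{3}} = \left(-70334\right) \left(- \frac{3}{611}\right) = \frac{211002}{611}$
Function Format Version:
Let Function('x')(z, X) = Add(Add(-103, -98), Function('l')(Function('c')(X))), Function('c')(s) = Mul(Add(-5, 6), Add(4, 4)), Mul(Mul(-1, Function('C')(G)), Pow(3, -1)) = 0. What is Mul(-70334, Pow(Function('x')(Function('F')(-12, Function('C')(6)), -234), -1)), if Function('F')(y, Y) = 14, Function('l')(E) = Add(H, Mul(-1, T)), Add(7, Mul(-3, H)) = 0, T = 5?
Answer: Rational(211002, 611) ≈ 345.34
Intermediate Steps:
Function('C')(G) = 0 (Function('C')(G) = Mul(-3, 0) = 0)
H = Rational(7, 3) (H = Add(Rational(7, 3), Mul(Rational(-1, 3), 0)) = Add(Rational(7, 3), 0) = Rational(7, 3) ≈ 2.3333)
Function('c')(s) = 8 (Function('c')(s) = Mul(1, 8) = 8)
Function('l')(E) = Rational(-8, 3) (Function('l')(E) = Add(Rational(7, 3), Mul(-1, 5)) = Add(Rational(7, 3), -5) = Rational(-8, 3))
Function('x')(z, X) = Rational(-611, 3) (Function('x')(z, X) = Add(Add(-103, -98), Rational(-8, 3)) = Add(-201, Rational(-8, 3)) = Rational(-611, 3))
Mul(-70334, Pow(Function('x')(Function('F')(-12, Function('C')(6)), -234), -1)) = Mul(-70334, Pow(Rational(-611, 3), -1)) = Mul(-70334, Rational(-3, 611)) = Rational(211002, 611)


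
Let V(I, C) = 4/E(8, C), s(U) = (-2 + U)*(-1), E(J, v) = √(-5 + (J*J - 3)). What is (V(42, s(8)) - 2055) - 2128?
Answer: -4183 + √14/7 ≈ -4182.5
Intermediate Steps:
E(J, v) = √(-8 + J²) (E(J, v) = √(-5 + (J² - 3)) = √(-5 + (-3 + J²)) = √(-8 + J²))
s(U) = 2 - U
V(I, C) = √14/7 (V(I, C) = 4/(√(-8 + 8²)) = 4/(√(-8 + 64)) = 4/(√56) = 4/((2*√14)) = 4*(√14/28) = √14/7)
(V(42, s(8)) - 2055) - 2128 = (√14/7 - 2055) - 2128 = (-2055 + √14/7) - 2128 = -4183 + √14/7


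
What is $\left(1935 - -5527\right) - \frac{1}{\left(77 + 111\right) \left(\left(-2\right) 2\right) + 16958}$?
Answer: $\frac{120929171}{16206} \approx 7462.0$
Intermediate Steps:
$\left(1935 - -5527\right) - \frac{1}{\left(77 + 111\right) \left(\left(-2\right) 2\right) + 16958} = \left(1935 + 5527\right) - \frac{1}{188 \left(-4\right) + 16958} = 7462 - \frac{1}{-752 + 16958} = 7462 - \frac{1}{16206} = \frac{120929171}{16206}$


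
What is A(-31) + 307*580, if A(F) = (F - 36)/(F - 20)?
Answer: 9081127/51 ≈ 1.7806e+5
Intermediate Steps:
A(F) = (-36 + F)/(-20 + F)
A(-31) + 307*580 = (-36 - 31)/(-20 - 31) + 307*580 = -67/(-51) + 178060 = -1/51*(-67) + 178060 = 67/51 + 178060 = 9081127/51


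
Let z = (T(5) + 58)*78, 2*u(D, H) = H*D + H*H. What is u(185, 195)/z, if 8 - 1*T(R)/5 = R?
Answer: 475/73 ≈ 6.5069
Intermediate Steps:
T(R) = 40 - 5*R
u(D, H) = H**2/2 + D*H/2 (u(D, H) = (H*D + H*H)/2 = (D*H + H**2)/2 = (H**2 + D*H)/2 = H**2/2 + D*H/2)
z = 5694 (z = ((40 - 5*5) + 58)*78 = ((40 - 25) + 58)*78 = (15 + 58)*78 = 73*78 = 5694)
u(185, 195)/z = ((1/2)*195*(185 + 195))/5694 = ((1/2)*195*380)*(1/5694) = 37050*(1/5694) = 475/73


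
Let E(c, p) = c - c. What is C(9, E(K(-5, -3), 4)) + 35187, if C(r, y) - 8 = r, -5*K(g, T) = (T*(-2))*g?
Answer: 35204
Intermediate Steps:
K(g, T) = 2*T*g/5 (K(g, T) = -T*(-2)*g/5 = -(-2*T)*g/5 = -(-2)*T*g/5 = 2*T*g/5)
E(c, p) = 0
C(r, y) = 8 + r
C(9, E(K(-5, -3), 4)) + 35187 = (8 + 9) + 35187 = 17 + 35187 = 35204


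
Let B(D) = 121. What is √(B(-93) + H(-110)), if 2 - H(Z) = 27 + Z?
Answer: √206 ≈ 14.353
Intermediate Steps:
H(Z) = -25 - Z (H(Z) = 2 - (27 + Z) = 2 + (-27 - Z) = -25 - Z)
√(B(-93) + H(-110)) = √(121 + (-25 - 1*(-110))) = √(121 + (-25 + 110)) = √(121 + 85) = √206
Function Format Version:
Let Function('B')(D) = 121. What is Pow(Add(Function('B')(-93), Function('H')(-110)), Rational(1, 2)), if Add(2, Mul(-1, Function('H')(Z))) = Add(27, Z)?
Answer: Pow(206, Rational(1, 2)) ≈ 14.353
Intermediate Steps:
Function('H')(Z) = Add(-25, Mul(-1, Z)) (Function('H')(Z) = Add(2, Mul(-1, Add(27, Z))) = Add(2, Add(-27, Mul(-1, Z))) = Add(-25, Mul(-1, Z)))
Pow(Add(Function('B')(-93), Function('H')(-110)), Rational(1, 2)) = Pow(Add(121, Add(-25, Mul(-1, -110))), Rational(1, 2)) = Pow(Add(121, Add(-25, 110)), Rational(1, 2)) = Pow(Add(121, 85), Rational(1, 2)) = Pow(206, Rational(1, 2))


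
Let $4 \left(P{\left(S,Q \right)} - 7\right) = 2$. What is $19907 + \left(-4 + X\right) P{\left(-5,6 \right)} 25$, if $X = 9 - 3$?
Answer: $20282$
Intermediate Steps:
$P{\left(S,Q \right)} = \frac{15}{2}$ ($P{\left(S,Q \right)} = 7 + \frac{1}{4} \cdot 2 = 7 + \frac{1}{2} = \frac{15}{2}$)
$X = 6$
$19907 + \left(-4 + X\right) P{\left(-5,6 \right)} 25 = 19907 + \left(-4 + 6\right) \frac{15}{2} \cdot 25 = 19907 + 2 \cdot \frac{15}{2} \cdot 25 = 19907 + 15 \cdot 25 = 19907 + 375 = 20282$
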